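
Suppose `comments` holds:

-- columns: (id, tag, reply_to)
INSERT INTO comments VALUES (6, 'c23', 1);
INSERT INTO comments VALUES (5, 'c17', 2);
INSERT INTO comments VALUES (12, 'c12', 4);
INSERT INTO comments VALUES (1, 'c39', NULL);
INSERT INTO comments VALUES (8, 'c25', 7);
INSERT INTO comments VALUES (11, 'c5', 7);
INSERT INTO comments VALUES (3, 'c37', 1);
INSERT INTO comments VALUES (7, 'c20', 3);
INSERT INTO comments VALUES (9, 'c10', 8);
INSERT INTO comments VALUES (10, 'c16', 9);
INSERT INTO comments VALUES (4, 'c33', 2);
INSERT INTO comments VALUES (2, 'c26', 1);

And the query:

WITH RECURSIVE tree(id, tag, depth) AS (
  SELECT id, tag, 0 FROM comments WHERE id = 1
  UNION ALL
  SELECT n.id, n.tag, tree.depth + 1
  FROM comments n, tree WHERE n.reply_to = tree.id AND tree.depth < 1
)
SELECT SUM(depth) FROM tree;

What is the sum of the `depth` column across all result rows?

3

Base: id=1 (c39) at depth 0.
Iteration 1: rows with reply_to in {1} -> c26 (id 2, depth 1), c37 (id 3, depth 1), c23 (id 6, depth 1).
Iteration 2: depth < 1 fails for all current rows; recursion stops.
SUM(depth) = 0 + 1 + 1 + 1 = 3.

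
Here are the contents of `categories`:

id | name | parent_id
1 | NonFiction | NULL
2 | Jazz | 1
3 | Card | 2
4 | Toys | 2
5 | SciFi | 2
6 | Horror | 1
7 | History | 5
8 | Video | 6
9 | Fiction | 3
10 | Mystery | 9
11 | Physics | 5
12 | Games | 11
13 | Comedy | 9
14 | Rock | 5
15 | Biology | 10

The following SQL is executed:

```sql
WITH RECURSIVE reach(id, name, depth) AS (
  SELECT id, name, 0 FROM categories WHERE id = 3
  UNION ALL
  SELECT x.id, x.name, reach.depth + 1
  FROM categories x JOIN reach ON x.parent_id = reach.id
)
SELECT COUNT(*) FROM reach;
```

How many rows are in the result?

Base: id=3 (Card) at depth 0.
Iteration 1: rows with parent_id in {3} -> Fiction (id 9, depth 1).
Iteration 2: rows with parent_id in {9} -> Mystery (id 10, depth 2), Comedy (id 13, depth 2).
Iteration 3: rows with parent_id in {10,13} -> Biology (id 15, depth 3).
Iteration 4: no rows with parent_id in {15}; recursion stops.
Total rows emitted: 5.

5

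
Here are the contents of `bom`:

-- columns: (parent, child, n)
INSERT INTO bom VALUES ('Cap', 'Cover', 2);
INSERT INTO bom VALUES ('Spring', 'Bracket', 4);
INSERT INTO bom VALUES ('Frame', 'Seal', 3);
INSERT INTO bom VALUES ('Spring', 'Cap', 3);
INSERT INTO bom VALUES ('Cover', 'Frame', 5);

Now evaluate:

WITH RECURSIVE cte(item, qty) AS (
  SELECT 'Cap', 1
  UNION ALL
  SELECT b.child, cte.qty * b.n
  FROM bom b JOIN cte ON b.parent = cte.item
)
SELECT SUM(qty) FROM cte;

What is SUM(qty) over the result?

43

Base: (Cap, qty=1).
Iteration 1: components of {Cap} -> Cover = 1*2 = 2.
Iteration 2: components of {Cover} -> Frame = 2*5 = 10.
Iteration 3: components of {Frame} -> Seal = 10*3 = 30.
Iteration 4: no further components; recursion stops.
SUM(qty) = 1 + 2 + 10 + 30 = 43.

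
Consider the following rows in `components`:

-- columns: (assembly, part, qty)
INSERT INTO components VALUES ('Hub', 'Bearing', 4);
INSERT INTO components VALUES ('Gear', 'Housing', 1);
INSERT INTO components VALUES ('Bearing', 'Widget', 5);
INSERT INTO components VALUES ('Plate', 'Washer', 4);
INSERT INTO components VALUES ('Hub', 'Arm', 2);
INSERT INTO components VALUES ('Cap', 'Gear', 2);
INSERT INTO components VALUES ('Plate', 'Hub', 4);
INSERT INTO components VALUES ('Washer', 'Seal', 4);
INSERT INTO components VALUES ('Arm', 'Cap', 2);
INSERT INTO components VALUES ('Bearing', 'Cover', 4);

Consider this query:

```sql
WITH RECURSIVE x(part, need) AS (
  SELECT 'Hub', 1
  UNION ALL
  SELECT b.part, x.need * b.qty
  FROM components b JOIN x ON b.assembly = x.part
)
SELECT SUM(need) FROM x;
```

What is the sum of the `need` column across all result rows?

Base: (Hub, need=1).
Iteration 1: components of {Hub} -> Arm = 1*2 = 2, Bearing = 1*4 = 4.
Iteration 2: components of {Arm,Bearing} -> Cap = 2*2 = 4, Cover = 4*4 = 16, Widget = 4*5 = 20.
Iteration 3: components of {Cap,Cover,Widget} -> Gear = 4*2 = 8.
Iteration 4: components of {Gear} -> Housing = 8*1 = 8.
Iteration 5: no further components; recursion stops.
SUM(need) = 1 + 2 + 4 + 4 + 16 + 20 + 8 + 8 = 63.

63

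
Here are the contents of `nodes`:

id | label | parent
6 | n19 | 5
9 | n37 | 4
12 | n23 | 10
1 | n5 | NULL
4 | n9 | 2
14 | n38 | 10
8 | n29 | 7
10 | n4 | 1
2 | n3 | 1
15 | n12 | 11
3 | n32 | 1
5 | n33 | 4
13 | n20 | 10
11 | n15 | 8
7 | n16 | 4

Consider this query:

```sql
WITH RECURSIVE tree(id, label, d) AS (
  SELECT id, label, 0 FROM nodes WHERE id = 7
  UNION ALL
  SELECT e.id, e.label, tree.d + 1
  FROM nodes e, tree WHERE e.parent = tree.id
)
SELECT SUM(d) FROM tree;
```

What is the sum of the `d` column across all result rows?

6

Base: id=7 (n16) at d 0.
Iteration 1: rows with parent in {7} -> n29 (id 8, d 1).
Iteration 2: rows with parent in {8} -> n15 (id 11, d 2).
Iteration 3: rows with parent in {11} -> n12 (id 15, d 3).
Iteration 4: no rows with parent in {15}; recursion stops.
SUM(d) = 0 + 1 + 2 + 3 = 6.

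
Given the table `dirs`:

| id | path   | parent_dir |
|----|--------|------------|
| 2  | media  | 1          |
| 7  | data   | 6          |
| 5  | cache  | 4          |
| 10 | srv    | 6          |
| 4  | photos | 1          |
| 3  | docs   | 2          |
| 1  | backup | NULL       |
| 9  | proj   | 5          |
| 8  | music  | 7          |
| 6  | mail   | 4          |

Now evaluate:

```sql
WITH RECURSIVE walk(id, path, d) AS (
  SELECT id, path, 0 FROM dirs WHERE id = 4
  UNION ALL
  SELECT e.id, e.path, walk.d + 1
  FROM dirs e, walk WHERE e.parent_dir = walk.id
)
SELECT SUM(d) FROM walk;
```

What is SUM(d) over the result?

Base: id=4 (photos) at d 0.
Iteration 1: rows with parent_dir in {4} -> cache (id 5, d 1), mail (id 6, d 1).
Iteration 2: rows with parent_dir in {5,6} -> data (id 7, d 2), proj (id 9, d 2), srv (id 10, d 2).
Iteration 3: rows with parent_dir in {7,9,10} -> music (id 8, d 3).
Iteration 4: no rows with parent_dir in {8}; recursion stops.
SUM(d) = 0 + 1 + 1 + 2 + 2 + 2 + 3 = 11.

11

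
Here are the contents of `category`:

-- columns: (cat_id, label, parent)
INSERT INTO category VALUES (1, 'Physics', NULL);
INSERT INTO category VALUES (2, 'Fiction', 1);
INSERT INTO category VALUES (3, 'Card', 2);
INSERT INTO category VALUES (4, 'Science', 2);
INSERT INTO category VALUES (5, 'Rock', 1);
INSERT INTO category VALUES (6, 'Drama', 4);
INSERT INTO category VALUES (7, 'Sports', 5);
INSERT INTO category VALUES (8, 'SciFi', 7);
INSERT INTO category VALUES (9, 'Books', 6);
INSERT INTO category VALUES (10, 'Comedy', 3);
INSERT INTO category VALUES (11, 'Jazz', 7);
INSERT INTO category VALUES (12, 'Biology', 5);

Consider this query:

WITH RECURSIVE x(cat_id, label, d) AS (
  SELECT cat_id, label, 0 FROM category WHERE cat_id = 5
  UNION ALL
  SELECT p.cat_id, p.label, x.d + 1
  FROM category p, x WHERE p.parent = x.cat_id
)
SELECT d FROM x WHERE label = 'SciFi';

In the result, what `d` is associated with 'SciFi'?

2

Base: cat_id=5 (Rock) at d 0.
Iteration 1: rows with parent in {5} -> Sports (id 7, d 1), Biology (id 12, d 1).
Iteration 2: rows with parent in {7,12} -> SciFi (id 8, d 2), Jazz (id 11, d 2).
Iteration 3: no rows with parent in {8,11}; recursion stops.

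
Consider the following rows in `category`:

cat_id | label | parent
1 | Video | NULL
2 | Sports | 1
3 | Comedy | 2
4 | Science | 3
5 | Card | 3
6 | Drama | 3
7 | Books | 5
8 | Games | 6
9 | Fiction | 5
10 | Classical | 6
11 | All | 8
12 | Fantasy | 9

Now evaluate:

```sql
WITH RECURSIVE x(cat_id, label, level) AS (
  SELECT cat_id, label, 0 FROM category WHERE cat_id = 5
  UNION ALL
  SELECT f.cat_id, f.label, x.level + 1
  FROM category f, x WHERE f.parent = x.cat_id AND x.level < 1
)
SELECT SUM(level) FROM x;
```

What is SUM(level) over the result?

2

Base: cat_id=5 (Card) at level 0.
Iteration 1: rows with parent in {5} -> Books (id 7, level 1), Fiction (id 9, level 1).
Iteration 2: level < 1 fails for all current rows; recursion stops.
SUM(level) = 0 + 1 + 1 = 2.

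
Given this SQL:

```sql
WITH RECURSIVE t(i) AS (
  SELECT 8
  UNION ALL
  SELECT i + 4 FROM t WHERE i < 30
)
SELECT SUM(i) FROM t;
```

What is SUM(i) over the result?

140

Base: i=8.
Iteration 1: 8 < 30 holds -> i = 8 + 4 = 12.
Iteration 2: 12 < 30 holds -> i = 12 + 4 = 16.
Iteration 3: 16 < 30 holds -> i = 16 + 4 = 20.
Iteration 4: 20 < 30 holds -> i = 20 + 4 = 24.
Iteration 5: 24 < 30 holds -> i = 24 + 4 = 28.
Iteration 6: 28 < 30 holds -> i = 28 + 4 = 32.
Iteration 7: 32 < 30 fails; recursion stops.
SUM(i) = 8 + 12 + 16 + 20 + 24 + 28 + 32 = 140.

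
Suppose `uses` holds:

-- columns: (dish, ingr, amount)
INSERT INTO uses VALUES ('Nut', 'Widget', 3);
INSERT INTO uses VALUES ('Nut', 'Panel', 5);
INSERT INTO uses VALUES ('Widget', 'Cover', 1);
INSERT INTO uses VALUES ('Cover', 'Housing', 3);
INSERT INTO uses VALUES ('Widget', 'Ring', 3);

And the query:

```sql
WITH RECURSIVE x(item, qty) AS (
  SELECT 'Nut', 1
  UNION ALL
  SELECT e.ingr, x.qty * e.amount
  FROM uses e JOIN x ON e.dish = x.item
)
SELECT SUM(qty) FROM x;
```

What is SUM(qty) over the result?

30

Base: (Nut, qty=1).
Iteration 1: components of {Nut} -> Panel = 1*5 = 5, Widget = 1*3 = 3.
Iteration 2: components of {Panel,Widget} -> Cover = 3*1 = 3, Ring = 3*3 = 9.
Iteration 3: components of {Cover,Ring} -> Housing = 3*3 = 9.
Iteration 4: no further components; recursion stops.
SUM(qty) = 1 + 3 + 5 + 3 + 9 + 9 = 30.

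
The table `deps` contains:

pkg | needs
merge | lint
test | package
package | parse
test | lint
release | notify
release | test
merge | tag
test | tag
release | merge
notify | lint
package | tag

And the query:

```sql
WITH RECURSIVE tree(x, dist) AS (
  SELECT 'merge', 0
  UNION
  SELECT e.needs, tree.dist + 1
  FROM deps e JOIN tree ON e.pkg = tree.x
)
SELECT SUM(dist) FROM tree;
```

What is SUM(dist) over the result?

Base: (merge, dist=0).
Iteration 1: edges from {merge} -> (lint, dist=1), (tag, dist=1).
Iteration 2: no outgoing edges from {lint,tag}; recursion stops.
SUM(dist) = 0 + 1 + 1 = 2.

2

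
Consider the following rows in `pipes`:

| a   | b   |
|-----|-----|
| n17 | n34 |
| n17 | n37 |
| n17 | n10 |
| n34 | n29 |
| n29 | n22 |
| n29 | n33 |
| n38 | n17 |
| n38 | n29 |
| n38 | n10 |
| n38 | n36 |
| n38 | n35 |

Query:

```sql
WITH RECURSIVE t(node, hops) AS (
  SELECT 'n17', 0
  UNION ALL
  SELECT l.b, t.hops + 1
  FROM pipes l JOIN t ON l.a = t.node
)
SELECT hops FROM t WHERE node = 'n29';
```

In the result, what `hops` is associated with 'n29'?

2

Base: (n17, hops=0).
Iteration 1: edges from {n17} -> (n10, hops=1), (n34, hops=1), (n37, hops=1).
Iteration 2: edges from {n10,n34,n37} -> (n29, hops=2).
Iteration 3: edges from {n29} -> (n22, hops=3), (n33, hops=3).
Iteration 4: no outgoing edges from {n22,n33}; recursion stops.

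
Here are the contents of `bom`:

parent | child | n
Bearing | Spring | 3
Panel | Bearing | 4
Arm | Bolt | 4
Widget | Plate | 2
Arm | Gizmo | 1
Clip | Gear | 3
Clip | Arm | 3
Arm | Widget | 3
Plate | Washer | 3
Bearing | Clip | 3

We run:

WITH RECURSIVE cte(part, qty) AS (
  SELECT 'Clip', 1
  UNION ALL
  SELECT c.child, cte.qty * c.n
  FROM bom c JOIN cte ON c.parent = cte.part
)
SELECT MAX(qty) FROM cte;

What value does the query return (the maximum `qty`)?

Base: (Clip, qty=1).
Iteration 1: components of {Clip} -> Arm = 1*3 = 3, Gear = 1*3 = 3.
Iteration 2: components of {Arm,Gear} -> Bolt = 3*4 = 12, Gizmo = 3*1 = 3, Widget = 3*3 = 9.
Iteration 3: components of {Bolt,Gizmo,Widget} -> Plate = 9*2 = 18.
Iteration 4: components of {Plate} -> Washer = 18*3 = 54.
Iteration 5: no further components; recursion stops.
qty values: 1, 3, 3, 9, 12, 3, 18, 54; the maximum is 54.

54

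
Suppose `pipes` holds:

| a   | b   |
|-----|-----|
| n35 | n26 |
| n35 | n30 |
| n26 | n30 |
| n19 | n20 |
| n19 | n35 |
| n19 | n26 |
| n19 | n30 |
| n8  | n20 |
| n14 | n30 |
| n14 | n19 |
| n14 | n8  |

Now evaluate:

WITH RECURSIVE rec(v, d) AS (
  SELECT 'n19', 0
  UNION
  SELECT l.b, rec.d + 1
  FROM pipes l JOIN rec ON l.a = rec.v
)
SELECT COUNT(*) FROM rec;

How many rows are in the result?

Base: (n19, d=0).
Iteration 1: edges from {n19} -> (n20, d=1), (n26, d=1), (n30, d=1), (n35, d=1).
Iteration 2: edges from {n20,n26,n30,n35} -> (n26, d=2), (n30, d=2). [UNION drops 1 duplicate row(s)]
Iteration 3: edges from {n26,n30} -> (n30, d=3).
Iteration 4: no outgoing edges from {n30}; recursion stops.
Total rows emitted: 8.

8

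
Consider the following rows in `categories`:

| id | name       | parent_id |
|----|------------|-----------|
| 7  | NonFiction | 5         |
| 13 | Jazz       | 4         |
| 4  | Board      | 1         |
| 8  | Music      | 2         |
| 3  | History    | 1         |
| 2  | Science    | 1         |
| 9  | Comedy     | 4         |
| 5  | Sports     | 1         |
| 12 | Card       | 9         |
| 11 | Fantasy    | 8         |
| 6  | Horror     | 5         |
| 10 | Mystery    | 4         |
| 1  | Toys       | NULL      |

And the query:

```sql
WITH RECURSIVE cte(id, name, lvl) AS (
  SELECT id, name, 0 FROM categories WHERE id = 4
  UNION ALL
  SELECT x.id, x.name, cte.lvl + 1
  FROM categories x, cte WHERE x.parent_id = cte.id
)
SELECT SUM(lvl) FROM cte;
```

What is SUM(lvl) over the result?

Base: id=4 (Board) at lvl 0.
Iteration 1: rows with parent_id in {4} -> Comedy (id 9, lvl 1), Mystery (id 10, lvl 1), Jazz (id 13, lvl 1).
Iteration 2: rows with parent_id in {9,10,13} -> Card (id 12, lvl 2).
Iteration 3: no rows with parent_id in {12}; recursion stops.
SUM(lvl) = 0 + 1 + 1 + 1 + 2 = 5.

5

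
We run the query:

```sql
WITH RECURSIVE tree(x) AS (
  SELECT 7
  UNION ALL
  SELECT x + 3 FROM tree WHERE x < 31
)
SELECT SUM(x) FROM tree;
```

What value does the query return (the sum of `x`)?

171

Base: x=7.
Iteration 1: 7 < 31 holds -> x = 7 + 3 = 10.
Iteration 2: 10 < 31 holds -> x = 10 + 3 = 13.
Iteration 3: 13 < 31 holds -> x = 13 + 3 = 16.
Iteration 4: 16 < 31 holds -> x = 16 + 3 = 19.
Iteration 5: 19 < 31 holds -> x = 19 + 3 = 22.
Iteration 6: 22 < 31 holds -> x = 22 + 3 = 25.
Iteration 7: 25 < 31 holds -> x = 25 + 3 = 28.
Iteration 8: 28 < 31 holds -> x = 28 + 3 = 31.
Iteration 9: 31 < 31 fails; recursion stops.
SUM(x) = 7 + 10 + 13 + 16 + 19 + 22 + 25 + 28 + 31 = 171.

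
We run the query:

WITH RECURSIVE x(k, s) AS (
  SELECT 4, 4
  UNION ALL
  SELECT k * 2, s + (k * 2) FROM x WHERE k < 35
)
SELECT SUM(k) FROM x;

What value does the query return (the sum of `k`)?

124

Base: k=4, s=4.
Iteration 1: 4 < 35 holds -> k = 4 * 2 = 8, s = 4 + 8 = 12.
Iteration 2: 8 < 35 holds -> k = 8 * 2 = 16, s = 12 + 16 = 28.
Iteration 3: 16 < 35 holds -> k = 16 * 2 = 32, s = 28 + 32 = 60.
Iteration 4: 32 < 35 holds -> k = 32 * 2 = 64, s = 60 + 64 = 124.
Iteration 5: 64 < 35 fails; recursion stops.
SUM(k) = 4 + 8 + 16 + 32 + 64 = 124.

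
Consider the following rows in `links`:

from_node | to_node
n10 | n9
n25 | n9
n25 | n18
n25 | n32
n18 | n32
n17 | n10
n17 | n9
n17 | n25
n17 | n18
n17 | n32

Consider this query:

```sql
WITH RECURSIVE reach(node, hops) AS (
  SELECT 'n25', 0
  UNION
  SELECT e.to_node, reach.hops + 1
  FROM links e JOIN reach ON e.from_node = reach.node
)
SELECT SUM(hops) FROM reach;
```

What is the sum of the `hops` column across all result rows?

Base: (n25, hops=0).
Iteration 1: edges from {n25} -> (n18, hops=1), (n32, hops=1), (n9, hops=1).
Iteration 2: edges from {n18,n32,n9} -> (n32, hops=2).
Iteration 3: no outgoing edges from {n32}; recursion stops.
SUM(hops) = 0 + 1 + 1 + 1 + 2 = 5.

5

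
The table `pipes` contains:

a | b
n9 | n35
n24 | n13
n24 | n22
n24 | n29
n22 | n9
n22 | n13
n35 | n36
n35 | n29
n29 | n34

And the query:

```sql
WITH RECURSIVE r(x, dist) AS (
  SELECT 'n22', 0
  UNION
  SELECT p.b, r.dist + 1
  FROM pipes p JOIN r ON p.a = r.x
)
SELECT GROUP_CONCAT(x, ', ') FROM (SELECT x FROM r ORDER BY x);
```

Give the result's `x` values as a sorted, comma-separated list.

Base: (n22, dist=0).
Iteration 1: edges from {n22} -> (n13, dist=1), (n9, dist=1).
Iteration 2: edges from {n13,n9} -> (n35, dist=2).
Iteration 3: edges from {n35} -> (n29, dist=3), (n36, dist=3).
Iteration 4: edges from {n29,n36} -> (n34, dist=4).
Iteration 5: no outgoing edges from {n34}; recursion stops.

n13, n22, n29, n34, n35, n36, n9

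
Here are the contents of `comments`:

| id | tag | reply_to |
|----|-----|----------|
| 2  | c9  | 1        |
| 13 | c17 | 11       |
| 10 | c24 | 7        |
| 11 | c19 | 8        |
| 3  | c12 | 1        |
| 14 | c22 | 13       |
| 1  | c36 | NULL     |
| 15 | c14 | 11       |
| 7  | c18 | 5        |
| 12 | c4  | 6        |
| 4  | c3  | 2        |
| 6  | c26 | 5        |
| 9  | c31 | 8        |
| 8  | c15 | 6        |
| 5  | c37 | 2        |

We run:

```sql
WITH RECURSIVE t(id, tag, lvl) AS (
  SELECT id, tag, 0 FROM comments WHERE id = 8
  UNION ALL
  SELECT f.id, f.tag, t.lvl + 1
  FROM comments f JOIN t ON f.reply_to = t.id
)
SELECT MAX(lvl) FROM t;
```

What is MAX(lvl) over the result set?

Base: id=8 (c15) at lvl 0.
Iteration 1: rows with reply_to in {8} -> c31 (id 9, lvl 1), c19 (id 11, lvl 1).
Iteration 2: rows with reply_to in {9,11} -> c17 (id 13, lvl 2), c14 (id 15, lvl 2).
Iteration 3: rows with reply_to in {13,15} -> c22 (id 14, lvl 3).
Iteration 4: no rows with reply_to in {14}; recursion stops.
lvl values: 0, 1, 1, 2, 2, 3; the maximum is 3.

3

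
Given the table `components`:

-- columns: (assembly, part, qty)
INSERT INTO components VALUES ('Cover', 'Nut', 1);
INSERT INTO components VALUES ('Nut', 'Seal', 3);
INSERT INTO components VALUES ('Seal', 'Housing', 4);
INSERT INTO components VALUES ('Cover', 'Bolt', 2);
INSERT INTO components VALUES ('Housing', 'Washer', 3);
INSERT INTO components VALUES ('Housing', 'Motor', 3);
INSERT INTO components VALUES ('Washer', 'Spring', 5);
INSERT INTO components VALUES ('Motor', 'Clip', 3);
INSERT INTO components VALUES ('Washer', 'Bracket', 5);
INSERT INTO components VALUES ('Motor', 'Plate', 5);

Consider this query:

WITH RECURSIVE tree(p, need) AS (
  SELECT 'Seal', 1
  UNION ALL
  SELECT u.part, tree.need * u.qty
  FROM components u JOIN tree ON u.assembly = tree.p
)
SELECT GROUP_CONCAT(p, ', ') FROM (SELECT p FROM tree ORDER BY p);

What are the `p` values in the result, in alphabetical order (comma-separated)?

Base: (Seal, need=1).
Iteration 1: components of {Seal} -> Housing = 1*4 = 4.
Iteration 2: components of {Housing} -> Motor = 4*3 = 12, Washer = 4*3 = 12.
Iteration 3: components of {Motor,Washer} -> Bracket = 12*5 = 60, Clip = 12*3 = 36, Plate = 12*5 = 60, Spring = 12*5 = 60.
Iteration 4: no further components; recursion stops.

Bracket, Clip, Housing, Motor, Plate, Seal, Spring, Washer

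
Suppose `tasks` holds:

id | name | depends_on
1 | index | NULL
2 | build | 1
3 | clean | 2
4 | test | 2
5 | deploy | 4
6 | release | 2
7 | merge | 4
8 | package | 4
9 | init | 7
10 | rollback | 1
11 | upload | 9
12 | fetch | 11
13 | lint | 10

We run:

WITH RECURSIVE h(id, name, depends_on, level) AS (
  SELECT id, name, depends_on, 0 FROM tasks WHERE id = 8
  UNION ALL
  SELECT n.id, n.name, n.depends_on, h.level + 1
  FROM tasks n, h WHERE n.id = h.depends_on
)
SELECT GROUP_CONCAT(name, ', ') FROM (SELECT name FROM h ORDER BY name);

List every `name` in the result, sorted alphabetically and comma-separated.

Base: id=8 (package), depends_on=4, level 0.
Iteration 1: join on id=4 -> test (id 4, depends_on=2, level 1).
Iteration 2: join on id=2 -> build (id 2, depends_on=1, level 2).
Iteration 3: join on id=1 -> index (id 1, depends_on=NULL, level 3).
Iteration 4: depends_on is NULL; no match; recursion stops.

build, index, package, test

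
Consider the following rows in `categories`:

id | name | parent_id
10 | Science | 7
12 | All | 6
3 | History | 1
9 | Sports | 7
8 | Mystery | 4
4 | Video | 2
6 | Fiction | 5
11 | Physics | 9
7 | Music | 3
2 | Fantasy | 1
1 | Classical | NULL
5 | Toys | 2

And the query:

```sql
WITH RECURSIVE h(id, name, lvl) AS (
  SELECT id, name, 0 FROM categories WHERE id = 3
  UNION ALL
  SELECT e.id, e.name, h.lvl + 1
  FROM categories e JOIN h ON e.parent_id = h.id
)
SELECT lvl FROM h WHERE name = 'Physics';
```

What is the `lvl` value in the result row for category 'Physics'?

3

Base: id=3 (History) at lvl 0.
Iteration 1: rows with parent_id in {3} -> Music (id 7, lvl 1).
Iteration 2: rows with parent_id in {7} -> Sports (id 9, lvl 2), Science (id 10, lvl 2).
Iteration 3: rows with parent_id in {9,10} -> Physics (id 11, lvl 3).
Iteration 4: no rows with parent_id in {11}; recursion stops.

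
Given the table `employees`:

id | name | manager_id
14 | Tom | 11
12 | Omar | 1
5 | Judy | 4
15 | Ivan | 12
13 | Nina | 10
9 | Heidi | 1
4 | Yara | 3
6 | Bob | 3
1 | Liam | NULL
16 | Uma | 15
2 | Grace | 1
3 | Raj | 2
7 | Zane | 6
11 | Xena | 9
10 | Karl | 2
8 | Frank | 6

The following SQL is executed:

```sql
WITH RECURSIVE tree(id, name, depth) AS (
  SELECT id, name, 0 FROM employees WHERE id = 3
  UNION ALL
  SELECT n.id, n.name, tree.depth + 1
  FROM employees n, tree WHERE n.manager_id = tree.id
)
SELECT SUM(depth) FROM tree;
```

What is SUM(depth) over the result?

8

Base: id=3 (Raj) at depth 0.
Iteration 1: rows with manager_id in {3} -> Yara (id 4, depth 1), Bob (id 6, depth 1).
Iteration 2: rows with manager_id in {4,6} -> Judy (id 5, depth 2), Zane (id 7, depth 2), Frank (id 8, depth 2).
Iteration 3: no rows with manager_id in {5,7,8}; recursion stops.
SUM(depth) = 0 + 1 + 1 + 2 + 2 + 2 = 8.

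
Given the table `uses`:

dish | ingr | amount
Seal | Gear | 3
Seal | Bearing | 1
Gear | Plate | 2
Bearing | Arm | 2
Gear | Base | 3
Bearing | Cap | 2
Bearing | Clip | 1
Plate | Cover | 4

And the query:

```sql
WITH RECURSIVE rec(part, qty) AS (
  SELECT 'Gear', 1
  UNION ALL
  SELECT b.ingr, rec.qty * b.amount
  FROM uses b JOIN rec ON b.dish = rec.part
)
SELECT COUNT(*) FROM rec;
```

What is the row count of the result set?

Base: (Gear, qty=1).
Iteration 1: components of {Gear} -> Base = 1*3 = 3, Plate = 1*2 = 2.
Iteration 2: components of {Base,Plate} -> Cover = 2*4 = 8.
Iteration 3: no further components; recursion stops.
Total rows emitted: 4.

4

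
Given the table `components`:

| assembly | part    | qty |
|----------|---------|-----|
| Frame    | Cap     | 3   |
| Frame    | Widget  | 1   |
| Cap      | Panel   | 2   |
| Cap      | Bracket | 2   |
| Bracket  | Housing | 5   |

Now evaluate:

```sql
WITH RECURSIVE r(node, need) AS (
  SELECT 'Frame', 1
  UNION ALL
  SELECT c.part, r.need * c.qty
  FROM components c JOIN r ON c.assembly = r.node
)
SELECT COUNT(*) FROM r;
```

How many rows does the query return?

Base: (Frame, need=1).
Iteration 1: components of {Frame} -> Cap = 1*3 = 3, Widget = 1*1 = 1.
Iteration 2: components of {Cap,Widget} -> Bracket = 3*2 = 6, Panel = 3*2 = 6.
Iteration 3: components of {Bracket,Panel} -> Housing = 6*5 = 30.
Iteration 4: no further components; recursion stops.
Total rows emitted: 6.

6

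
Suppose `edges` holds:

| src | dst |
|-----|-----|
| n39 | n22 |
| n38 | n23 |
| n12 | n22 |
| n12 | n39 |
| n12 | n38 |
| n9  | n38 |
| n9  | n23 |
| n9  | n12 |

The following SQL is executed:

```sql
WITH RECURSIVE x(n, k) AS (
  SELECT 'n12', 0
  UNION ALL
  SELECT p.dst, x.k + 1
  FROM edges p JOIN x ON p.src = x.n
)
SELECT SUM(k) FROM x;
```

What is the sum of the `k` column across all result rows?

Base: (n12, k=0).
Iteration 1: edges from {n12} -> (n22, k=1), (n38, k=1), (n39, k=1).
Iteration 2: edges from {n22,n38,n39} -> (n22, k=2), (n23, k=2).
Iteration 3: no outgoing edges from {n22,n23}; recursion stops.
SUM(k) = 0 + 1 + 1 + 1 + 2 + 2 = 7.

7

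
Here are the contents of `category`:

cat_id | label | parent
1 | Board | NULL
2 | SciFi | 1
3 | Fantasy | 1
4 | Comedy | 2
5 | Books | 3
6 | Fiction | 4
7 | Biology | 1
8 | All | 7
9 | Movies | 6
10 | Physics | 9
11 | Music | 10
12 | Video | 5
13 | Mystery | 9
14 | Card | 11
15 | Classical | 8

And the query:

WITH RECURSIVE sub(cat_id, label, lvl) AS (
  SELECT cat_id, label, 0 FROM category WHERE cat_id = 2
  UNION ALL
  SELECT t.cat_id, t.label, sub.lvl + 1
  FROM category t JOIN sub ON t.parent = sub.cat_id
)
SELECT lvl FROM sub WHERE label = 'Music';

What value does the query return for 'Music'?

5

Base: cat_id=2 (SciFi) at lvl 0.
Iteration 1: rows with parent in {2} -> Comedy (id 4, lvl 1).
Iteration 2: rows with parent in {4} -> Fiction (id 6, lvl 2).
Iteration 3: rows with parent in {6} -> Movies (id 9, lvl 3).
Iteration 4: rows with parent in {9} -> Physics (id 10, lvl 4), Mystery (id 13, lvl 4).
Iteration 5: rows with parent in {10,13} -> Music (id 11, lvl 5).
Iteration 6: rows with parent in {11} -> Card (id 14, lvl 6).
Iteration 7: no rows with parent in {14}; recursion stops.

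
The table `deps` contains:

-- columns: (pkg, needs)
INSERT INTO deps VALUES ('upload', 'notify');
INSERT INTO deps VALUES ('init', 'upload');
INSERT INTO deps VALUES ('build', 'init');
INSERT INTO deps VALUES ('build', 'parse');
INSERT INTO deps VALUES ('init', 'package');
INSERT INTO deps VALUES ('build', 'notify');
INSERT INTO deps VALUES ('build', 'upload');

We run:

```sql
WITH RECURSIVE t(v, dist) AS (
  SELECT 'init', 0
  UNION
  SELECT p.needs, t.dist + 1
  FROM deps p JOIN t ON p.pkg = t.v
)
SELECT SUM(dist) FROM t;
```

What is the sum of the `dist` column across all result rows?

4

Base: (init, dist=0).
Iteration 1: edges from {init} -> (package, dist=1), (upload, dist=1).
Iteration 2: edges from {package,upload} -> (notify, dist=2).
Iteration 3: no outgoing edges from {notify}; recursion stops.
SUM(dist) = 0 + 1 + 1 + 2 = 4.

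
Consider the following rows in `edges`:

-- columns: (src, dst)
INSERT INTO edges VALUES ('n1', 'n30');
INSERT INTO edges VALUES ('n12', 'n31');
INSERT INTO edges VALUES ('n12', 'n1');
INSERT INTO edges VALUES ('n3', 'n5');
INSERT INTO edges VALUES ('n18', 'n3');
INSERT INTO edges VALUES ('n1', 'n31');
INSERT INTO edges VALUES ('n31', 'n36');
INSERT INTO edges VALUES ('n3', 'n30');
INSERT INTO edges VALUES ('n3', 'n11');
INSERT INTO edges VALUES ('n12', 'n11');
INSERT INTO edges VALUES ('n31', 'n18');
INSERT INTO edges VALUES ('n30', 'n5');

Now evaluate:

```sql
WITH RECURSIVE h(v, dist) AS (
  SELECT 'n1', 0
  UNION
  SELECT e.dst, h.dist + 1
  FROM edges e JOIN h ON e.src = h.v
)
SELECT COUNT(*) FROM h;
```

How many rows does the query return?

11

Base: (n1, dist=0).
Iteration 1: edges from {n1} -> (n30, dist=1), (n31, dist=1).
Iteration 2: edges from {n30,n31} -> (n18, dist=2), (n36, dist=2), (n5, dist=2).
Iteration 3: edges from {n18,n36,n5} -> (n3, dist=3).
Iteration 4: edges from {n3} -> (n11, dist=4), (n30, dist=4), (n5, dist=4).
Iteration 5: edges from {n11,n30,n5} -> (n5, dist=5).
Iteration 6: no outgoing edges from {n5}; recursion stops.
Total rows emitted: 11.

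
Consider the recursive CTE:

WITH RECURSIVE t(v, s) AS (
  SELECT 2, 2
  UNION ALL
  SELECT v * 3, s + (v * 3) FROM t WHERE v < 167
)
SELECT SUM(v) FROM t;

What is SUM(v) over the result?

728

Base: v=2, s=2.
Iteration 1: 2 < 167 holds -> v = 2 * 3 = 6, s = 2 + 6 = 8.
Iteration 2: 6 < 167 holds -> v = 6 * 3 = 18, s = 8 + 18 = 26.
Iteration 3: 18 < 167 holds -> v = 18 * 3 = 54, s = 26 + 54 = 80.
Iteration 4: 54 < 167 holds -> v = 54 * 3 = 162, s = 80 + 162 = 242.
Iteration 5: 162 < 167 holds -> v = 162 * 3 = 486, s = 242 + 486 = 728.
Iteration 6: 486 < 167 fails; recursion stops.
SUM(v) = 2 + 6 + 18 + 54 + 162 + 486 = 728.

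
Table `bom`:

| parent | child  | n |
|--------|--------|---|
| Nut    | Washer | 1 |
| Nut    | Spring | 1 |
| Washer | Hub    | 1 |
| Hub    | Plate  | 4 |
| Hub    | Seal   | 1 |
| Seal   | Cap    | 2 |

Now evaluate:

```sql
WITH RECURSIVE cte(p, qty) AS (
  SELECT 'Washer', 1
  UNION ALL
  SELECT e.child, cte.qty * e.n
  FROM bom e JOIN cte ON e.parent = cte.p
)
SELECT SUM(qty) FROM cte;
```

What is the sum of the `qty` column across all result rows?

9

Base: (Washer, qty=1).
Iteration 1: components of {Washer} -> Hub = 1*1 = 1.
Iteration 2: components of {Hub} -> Plate = 1*4 = 4, Seal = 1*1 = 1.
Iteration 3: components of {Plate,Seal} -> Cap = 1*2 = 2.
Iteration 4: no further components; recursion stops.
SUM(qty) = 1 + 1 + 4 + 1 + 2 = 9.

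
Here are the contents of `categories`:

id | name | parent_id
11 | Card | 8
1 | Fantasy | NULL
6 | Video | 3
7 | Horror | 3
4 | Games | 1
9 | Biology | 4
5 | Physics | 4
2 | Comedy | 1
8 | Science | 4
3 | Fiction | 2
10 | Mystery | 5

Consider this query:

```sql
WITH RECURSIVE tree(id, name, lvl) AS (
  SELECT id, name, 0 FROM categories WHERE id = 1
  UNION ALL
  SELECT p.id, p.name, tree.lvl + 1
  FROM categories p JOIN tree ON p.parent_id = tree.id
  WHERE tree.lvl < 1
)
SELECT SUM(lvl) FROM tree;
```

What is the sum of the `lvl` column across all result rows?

Base: id=1 (Fantasy) at lvl 0.
Iteration 1: rows with parent_id in {1} -> Comedy (id 2, lvl 1), Games (id 4, lvl 1).
Iteration 2: lvl < 1 fails for all current rows; recursion stops.
SUM(lvl) = 0 + 1 + 1 = 2.

2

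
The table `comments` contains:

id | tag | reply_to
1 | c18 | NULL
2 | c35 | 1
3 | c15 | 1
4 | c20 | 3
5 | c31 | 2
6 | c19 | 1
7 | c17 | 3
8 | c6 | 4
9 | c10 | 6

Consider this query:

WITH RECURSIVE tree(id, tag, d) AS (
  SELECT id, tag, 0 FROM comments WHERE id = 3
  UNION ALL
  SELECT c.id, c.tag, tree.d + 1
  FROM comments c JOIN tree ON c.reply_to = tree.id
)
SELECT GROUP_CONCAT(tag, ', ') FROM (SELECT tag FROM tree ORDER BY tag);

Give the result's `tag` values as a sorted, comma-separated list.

c15, c17, c20, c6

Base: id=3 (c15) at d 0.
Iteration 1: rows with reply_to in {3} -> c20 (id 4, d 1), c17 (id 7, d 1).
Iteration 2: rows with reply_to in {4,7} -> c6 (id 8, d 2).
Iteration 3: no rows with reply_to in {8}; recursion stops.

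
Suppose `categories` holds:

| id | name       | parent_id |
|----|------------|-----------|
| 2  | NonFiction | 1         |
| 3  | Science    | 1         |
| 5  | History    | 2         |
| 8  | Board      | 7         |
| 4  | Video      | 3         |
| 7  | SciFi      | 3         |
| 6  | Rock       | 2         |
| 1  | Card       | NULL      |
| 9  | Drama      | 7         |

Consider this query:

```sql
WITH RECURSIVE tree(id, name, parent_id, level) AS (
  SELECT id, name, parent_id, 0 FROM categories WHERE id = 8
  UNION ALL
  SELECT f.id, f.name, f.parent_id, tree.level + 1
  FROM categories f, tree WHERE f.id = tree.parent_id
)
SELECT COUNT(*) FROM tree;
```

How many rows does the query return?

Base: id=8 (Board), parent_id=7, level 0.
Iteration 1: join on id=7 -> SciFi (id 7, parent_id=3, level 1).
Iteration 2: join on id=3 -> Science (id 3, parent_id=1, level 2).
Iteration 3: join on id=1 -> Card (id 1, parent_id=NULL, level 3).
Iteration 4: parent_id is NULL; no match; recursion stops.
Total rows emitted: 4.

4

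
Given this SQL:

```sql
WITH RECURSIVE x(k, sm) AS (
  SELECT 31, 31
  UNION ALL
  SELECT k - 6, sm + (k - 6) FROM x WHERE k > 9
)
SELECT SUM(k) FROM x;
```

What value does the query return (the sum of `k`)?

95

Base: k=31, sm=31.
Iteration 1: 31 > 9 holds -> k = 31 - 6 = 25, sm = 31 + 25 = 56.
Iteration 2: 25 > 9 holds -> k = 25 - 6 = 19, sm = 56 + 19 = 75.
Iteration 3: 19 > 9 holds -> k = 19 - 6 = 13, sm = 75 + 13 = 88.
Iteration 4: 13 > 9 holds -> k = 13 - 6 = 7, sm = 88 + 7 = 95.
Iteration 5: 7 > 9 fails; recursion stops.
SUM(k) = 31 + 25 + 19 + 13 + 7 = 95.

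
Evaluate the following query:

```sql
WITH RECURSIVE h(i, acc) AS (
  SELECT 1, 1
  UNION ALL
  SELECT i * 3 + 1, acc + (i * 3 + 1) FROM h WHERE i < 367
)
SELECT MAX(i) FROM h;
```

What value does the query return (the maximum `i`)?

1093

Base: i=1, acc=1.
Iteration 1: 1 < 367 holds -> i = 1 * 3 + 1 = 4, acc = 1 + 4 = 5.
Iteration 2: 4 < 367 holds -> i = 4 * 3 + 1 = 13, acc = 5 + 13 = 18.
Iteration 3: 13 < 367 holds -> i = 13 * 3 + 1 = 40, acc = 18 + 40 = 58.
Iteration 4: 40 < 367 holds -> i = 40 * 3 + 1 = 121, acc = 58 + 121 = 179.
Iteration 5: 121 < 367 holds -> i = 121 * 3 + 1 = 364, acc = 179 + 364 = 543.
Iteration 6: 364 < 367 holds -> i = 364 * 3 + 1 = 1093, acc = 543 + 1093 = 1636.
Iteration 7: 1093 < 367 fails; recursion stops.
i values: 1, 4, 13, 40, 121, 364, 1093; the maximum is 1093.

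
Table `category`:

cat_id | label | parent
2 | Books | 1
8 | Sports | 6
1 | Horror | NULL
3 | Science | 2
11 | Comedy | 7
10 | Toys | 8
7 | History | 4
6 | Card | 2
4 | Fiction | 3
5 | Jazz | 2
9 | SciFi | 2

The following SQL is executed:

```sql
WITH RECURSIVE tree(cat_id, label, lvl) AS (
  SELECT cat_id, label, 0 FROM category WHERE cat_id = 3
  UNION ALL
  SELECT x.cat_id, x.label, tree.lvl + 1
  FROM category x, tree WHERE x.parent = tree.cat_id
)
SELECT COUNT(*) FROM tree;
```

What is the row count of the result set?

4

Base: cat_id=3 (Science) at lvl 0.
Iteration 1: rows with parent in {3} -> Fiction (id 4, lvl 1).
Iteration 2: rows with parent in {4} -> History (id 7, lvl 2).
Iteration 3: rows with parent in {7} -> Comedy (id 11, lvl 3).
Iteration 4: no rows with parent in {11}; recursion stops.
Total rows emitted: 4.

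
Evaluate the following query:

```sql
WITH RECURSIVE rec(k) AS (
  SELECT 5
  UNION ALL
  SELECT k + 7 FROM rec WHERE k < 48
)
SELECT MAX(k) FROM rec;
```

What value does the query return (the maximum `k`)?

Base: k=5.
Iteration 1: 5 < 48 holds -> k = 5 + 7 = 12.
Iteration 2: 12 < 48 holds -> k = 12 + 7 = 19.
Iteration 3: 19 < 48 holds -> k = 19 + 7 = 26.
Iteration 4: 26 < 48 holds -> k = 26 + 7 = 33.
Iteration 5: 33 < 48 holds -> k = 33 + 7 = 40.
Iteration 6: 40 < 48 holds -> k = 40 + 7 = 47.
Iteration 7: 47 < 48 holds -> k = 47 + 7 = 54.
Iteration 8: 54 < 48 fails; recursion stops.
k values: 5, 12, 19, 26, 33, 40, 47, 54; the maximum is 54.

54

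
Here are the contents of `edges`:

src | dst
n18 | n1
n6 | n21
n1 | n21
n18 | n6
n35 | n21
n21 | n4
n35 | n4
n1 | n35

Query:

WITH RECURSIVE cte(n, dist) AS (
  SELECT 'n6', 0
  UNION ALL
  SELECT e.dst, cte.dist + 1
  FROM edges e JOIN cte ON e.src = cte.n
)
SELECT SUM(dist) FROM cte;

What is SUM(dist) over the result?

Base: (n6, dist=0).
Iteration 1: edges from {n6} -> (n21, dist=1).
Iteration 2: edges from {n21} -> (n4, dist=2).
Iteration 3: no outgoing edges from {n4}; recursion stops.
SUM(dist) = 0 + 1 + 2 = 3.

3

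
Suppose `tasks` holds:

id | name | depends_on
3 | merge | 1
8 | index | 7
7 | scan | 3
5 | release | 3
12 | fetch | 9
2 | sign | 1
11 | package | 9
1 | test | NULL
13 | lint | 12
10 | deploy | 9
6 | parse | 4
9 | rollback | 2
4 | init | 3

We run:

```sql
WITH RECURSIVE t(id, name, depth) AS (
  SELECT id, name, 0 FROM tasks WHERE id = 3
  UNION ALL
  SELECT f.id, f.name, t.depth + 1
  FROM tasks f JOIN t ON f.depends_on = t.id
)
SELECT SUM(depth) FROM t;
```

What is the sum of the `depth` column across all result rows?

7

Base: id=3 (merge) at depth 0.
Iteration 1: rows with depends_on in {3} -> init (id 4, depth 1), release (id 5, depth 1), scan (id 7, depth 1).
Iteration 2: rows with depends_on in {4,5,7} -> parse (id 6, depth 2), index (id 8, depth 2).
Iteration 3: no rows with depends_on in {6,8}; recursion stops.
SUM(depth) = 0 + 1 + 1 + 1 + 2 + 2 = 7.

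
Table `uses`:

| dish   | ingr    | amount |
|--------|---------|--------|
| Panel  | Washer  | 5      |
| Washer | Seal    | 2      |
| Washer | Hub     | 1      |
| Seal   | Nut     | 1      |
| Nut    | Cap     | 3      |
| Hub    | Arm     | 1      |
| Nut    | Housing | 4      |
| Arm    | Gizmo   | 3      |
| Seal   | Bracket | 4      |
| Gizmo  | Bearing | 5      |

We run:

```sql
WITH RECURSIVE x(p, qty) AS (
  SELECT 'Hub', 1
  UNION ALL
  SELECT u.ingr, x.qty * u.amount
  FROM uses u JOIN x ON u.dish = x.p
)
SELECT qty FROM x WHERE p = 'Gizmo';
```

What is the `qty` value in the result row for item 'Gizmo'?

Base: (Hub, qty=1).
Iteration 1: components of {Hub} -> Arm = 1*1 = 1.
Iteration 2: components of {Arm} -> Gizmo = 1*3 = 3.
Iteration 3: components of {Gizmo} -> Bearing = 3*5 = 15.
Iteration 4: no further components; recursion stops.

3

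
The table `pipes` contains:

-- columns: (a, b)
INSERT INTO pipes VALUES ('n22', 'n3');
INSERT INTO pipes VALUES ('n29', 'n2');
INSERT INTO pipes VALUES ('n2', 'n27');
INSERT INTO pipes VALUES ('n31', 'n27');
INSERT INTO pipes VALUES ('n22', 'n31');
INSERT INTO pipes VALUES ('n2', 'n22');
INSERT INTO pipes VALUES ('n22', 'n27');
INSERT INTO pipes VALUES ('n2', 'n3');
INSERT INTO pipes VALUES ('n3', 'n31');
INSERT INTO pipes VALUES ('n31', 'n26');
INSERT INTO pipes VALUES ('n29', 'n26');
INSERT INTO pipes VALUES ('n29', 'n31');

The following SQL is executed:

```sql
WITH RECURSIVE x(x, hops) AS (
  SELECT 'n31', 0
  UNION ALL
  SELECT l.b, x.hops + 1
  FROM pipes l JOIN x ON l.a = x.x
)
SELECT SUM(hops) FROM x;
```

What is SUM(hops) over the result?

2

Base: (n31, hops=0).
Iteration 1: edges from {n31} -> (n26, hops=1), (n27, hops=1).
Iteration 2: no outgoing edges from {n26,n27}; recursion stops.
SUM(hops) = 0 + 1 + 1 = 2.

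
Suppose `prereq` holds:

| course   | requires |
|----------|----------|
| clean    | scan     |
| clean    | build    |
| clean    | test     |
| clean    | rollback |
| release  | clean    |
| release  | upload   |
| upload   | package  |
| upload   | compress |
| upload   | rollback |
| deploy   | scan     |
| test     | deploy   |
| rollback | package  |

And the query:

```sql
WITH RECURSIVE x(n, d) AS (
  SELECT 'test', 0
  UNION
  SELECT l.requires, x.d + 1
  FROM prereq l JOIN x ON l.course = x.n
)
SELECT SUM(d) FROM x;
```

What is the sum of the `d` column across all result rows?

Base: (test, d=0).
Iteration 1: edges from {test} -> (deploy, d=1).
Iteration 2: edges from {deploy} -> (scan, d=2).
Iteration 3: no outgoing edges from {scan}; recursion stops.
SUM(d) = 0 + 1 + 2 = 3.

3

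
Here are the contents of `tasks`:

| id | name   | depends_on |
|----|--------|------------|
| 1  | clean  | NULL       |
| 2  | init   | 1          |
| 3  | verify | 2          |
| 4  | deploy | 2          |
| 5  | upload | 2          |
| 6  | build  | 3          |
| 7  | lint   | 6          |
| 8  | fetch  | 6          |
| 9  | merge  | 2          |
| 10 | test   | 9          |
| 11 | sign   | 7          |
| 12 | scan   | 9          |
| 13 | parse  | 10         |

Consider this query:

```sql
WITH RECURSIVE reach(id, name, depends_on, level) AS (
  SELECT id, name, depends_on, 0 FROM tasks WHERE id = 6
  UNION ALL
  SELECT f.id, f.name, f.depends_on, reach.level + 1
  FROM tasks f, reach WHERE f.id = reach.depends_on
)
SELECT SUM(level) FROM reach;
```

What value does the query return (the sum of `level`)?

6

Base: id=6 (build), depends_on=3, level 0.
Iteration 1: join on id=3 -> verify (id 3, depends_on=2, level 1).
Iteration 2: join on id=2 -> init (id 2, depends_on=1, level 2).
Iteration 3: join on id=1 -> clean (id 1, depends_on=NULL, level 3).
Iteration 4: depends_on is NULL; no match; recursion stops.
SUM(level) = 0 + 1 + 2 + 3 = 6.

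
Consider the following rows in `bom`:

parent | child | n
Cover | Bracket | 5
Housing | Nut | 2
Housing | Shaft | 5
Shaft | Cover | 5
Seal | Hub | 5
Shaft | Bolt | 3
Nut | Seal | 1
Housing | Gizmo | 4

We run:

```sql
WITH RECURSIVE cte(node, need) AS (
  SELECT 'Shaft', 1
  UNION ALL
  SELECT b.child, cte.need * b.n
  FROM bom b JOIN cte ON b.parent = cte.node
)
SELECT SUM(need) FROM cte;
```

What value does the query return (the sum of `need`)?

34

Base: (Shaft, need=1).
Iteration 1: components of {Shaft} -> Bolt = 1*3 = 3, Cover = 1*5 = 5.
Iteration 2: components of {Bolt,Cover} -> Bracket = 5*5 = 25.
Iteration 3: no further components; recursion stops.
SUM(need) = 1 + 3 + 5 + 25 = 34.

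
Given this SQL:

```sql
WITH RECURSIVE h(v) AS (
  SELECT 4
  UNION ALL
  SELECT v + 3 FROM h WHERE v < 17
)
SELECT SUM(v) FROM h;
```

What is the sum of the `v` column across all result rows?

69

Base: v=4.
Iteration 1: 4 < 17 holds -> v = 4 + 3 = 7.
Iteration 2: 7 < 17 holds -> v = 7 + 3 = 10.
Iteration 3: 10 < 17 holds -> v = 10 + 3 = 13.
Iteration 4: 13 < 17 holds -> v = 13 + 3 = 16.
Iteration 5: 16 < 17 holds -> v = 16 + 3 = 19.
Iteration 6: 19 < 17 fails; recursion stops.
SUM(v) = 4 + 7 + 10 + 13 + 16 + 19 = 69.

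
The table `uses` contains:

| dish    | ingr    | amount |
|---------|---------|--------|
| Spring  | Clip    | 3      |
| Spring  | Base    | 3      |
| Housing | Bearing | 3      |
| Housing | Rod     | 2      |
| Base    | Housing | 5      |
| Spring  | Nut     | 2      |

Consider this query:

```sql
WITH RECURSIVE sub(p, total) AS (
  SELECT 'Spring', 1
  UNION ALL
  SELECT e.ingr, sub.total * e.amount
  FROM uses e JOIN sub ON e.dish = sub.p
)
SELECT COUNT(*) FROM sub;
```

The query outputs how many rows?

7

Base: (Spring, total=1).
Iteration 1: components of {Spring} -> Base = 1*3 = 3, Clip = 1*3 = 3, Nut = 1*2 = 2.
Iteration 2: components of {Base,Clip,Nut} -> Housing = 3*5 = 15.
Iteration 3: components of {Housing} -> Bearing = 15*3 = 45, Rod = 15*2 = 30.
Iteration 4: no further components; recursion stops.
Total rows emitted: 7.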